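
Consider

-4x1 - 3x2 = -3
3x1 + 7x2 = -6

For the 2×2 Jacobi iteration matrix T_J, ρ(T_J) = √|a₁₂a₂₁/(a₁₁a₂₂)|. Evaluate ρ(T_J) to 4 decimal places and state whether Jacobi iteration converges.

a₁₂a₂₁/(a₁₁a₂₂) = (-3)·(3) / ((-4)·(7)) = 0.321429
ρ = √|0.321429| = √0.321429 = 0.5669
ρ < 1, so Jacobi converges

0.5669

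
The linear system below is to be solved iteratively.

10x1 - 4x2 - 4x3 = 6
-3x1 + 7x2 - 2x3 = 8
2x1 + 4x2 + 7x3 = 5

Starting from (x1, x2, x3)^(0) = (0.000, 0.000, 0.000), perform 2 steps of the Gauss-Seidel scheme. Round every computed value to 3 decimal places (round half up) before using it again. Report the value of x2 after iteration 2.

Iteration 1:
  x1 = (6 - (-4)·0.000 - (-4)·0.000) / (10) = 0.600
  x2 = (8 - (-3)·0.600 - (-2)·0.000) / (7) = 1.400
  x3 = (5 - (2)·0.600 - (4)·1.400) / (7) = -0.257
Iteration 2:
  x1 = (6 - (-4)·1.400 - (-4)·-0.257) / (10) = 1.057
  x2 = (8 - (-3)·1.057 - (-2)·-0.257) / (7) = 1.522
  x3 = (5 - (2)·1.057 - (4)·1.522) / (7) = -0.457

1.522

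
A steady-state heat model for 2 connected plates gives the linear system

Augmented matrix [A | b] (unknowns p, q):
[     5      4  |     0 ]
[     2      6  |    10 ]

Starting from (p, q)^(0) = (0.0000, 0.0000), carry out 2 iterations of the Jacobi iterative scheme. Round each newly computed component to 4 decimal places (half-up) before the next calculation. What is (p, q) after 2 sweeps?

Iteration 1:
  p = (0 - (4)·0.0000) / (5) = 0.0000
  q = (10 - (2)·0.0000) / (6) = 1.6667
Iteration 2:
  p = (0 - (4)·1.6667) / (5) = -1.3334
  q = (10 - (2)·0.0000) / (6) = 1.6667

(-1.3334, 1.6667)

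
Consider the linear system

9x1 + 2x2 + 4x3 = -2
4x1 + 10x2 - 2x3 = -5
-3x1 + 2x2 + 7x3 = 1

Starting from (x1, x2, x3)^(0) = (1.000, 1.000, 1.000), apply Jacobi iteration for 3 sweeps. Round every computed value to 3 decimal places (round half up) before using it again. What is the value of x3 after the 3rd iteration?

Iteration 1:
  x1 = (-2 - (2)·1.000 - (4)·1.000) / (9) = -0.889
  x2 = (-5 - (4)·1.000 - (-2)·1.000) / (10) = -0.700
  x3 = (1 - (-3)·1.000 - (2)·1.000) / (7) = 0.286
Iteration 2:
  x1 = (-2 - (2)·-0.700 - (4)·0.286) / (9) = -0.194
  x2 = (-5 - (4)·-0.889 - (-2)·0.286) / (10) = -0.087
  x3 = (1 - (-3)·-0.889 - (2)·-0.700) / (7) = -0.038
Iteration 3:
  x1 = (-2 - (2)·-0.087 - (4)·-0.038) / (9) = -0.186
  x2 = (-5 - (4)·-0.194 - (-2)·-0.038) / (10) = -0.430
  x3 = (1 - (-3)·-0.194 - (2)·-0.087) / (7) = 0.085

0.085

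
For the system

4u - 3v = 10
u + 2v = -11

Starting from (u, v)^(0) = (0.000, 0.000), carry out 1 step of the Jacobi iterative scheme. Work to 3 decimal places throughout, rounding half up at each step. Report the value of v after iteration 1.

-5.500

Iteration 1:
  u = (10 - (-3)·0.000) / (4) = 2.500
  v = (-11 - (1)·0.000) / (2) = -5.500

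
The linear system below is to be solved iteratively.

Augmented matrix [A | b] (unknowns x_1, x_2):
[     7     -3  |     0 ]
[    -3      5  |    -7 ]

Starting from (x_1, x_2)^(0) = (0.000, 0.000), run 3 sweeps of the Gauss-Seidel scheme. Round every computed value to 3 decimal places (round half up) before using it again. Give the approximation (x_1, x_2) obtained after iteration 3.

(-0.754, -1.852)

Iteration 1:
  x_1 = (0 - (-3)·0.000) / (7) = 0.000
  x_2 = (-7 - (-3)·0.000) / (5) = -1.400
Iteration 2:
  x_1 = (0 - (-3)·-1.400) / (7) = -0.600
  x_2 = (-7 - (-3)·-0.600) / (5) = -1.760
Iteration 3:
  x_1 = (0 - (-3)·-1.760) / (7) = -0.754
  x_2 = (-7 - (-3)·-0.754) / (5) = -1.852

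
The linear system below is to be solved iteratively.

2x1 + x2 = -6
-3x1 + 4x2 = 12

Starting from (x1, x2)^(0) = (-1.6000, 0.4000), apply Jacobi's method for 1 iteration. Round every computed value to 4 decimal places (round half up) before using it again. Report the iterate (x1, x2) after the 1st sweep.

Iteration 1:
  x1 = (-6 - (1)·0.4000) / (2) = -3.2000
  x2 = (12 - (-3)·-1.6000) / (4) = 1.8000

(-3.2000, 1.8000)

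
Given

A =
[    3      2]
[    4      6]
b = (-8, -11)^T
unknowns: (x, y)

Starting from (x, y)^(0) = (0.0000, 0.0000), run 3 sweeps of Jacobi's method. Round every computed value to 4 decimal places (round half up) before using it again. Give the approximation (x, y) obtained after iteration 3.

(-2.6297, -0.8703)

Iteration 1:
  x = (-8 - (2)·0.0000) / (3) = -2.6667
  y = (-11 - (4)·0.0000) / (6) = -1.8333
Iteration 2:
  x = (-8 - (2)·-1.8333) / (3) = -1.4445
  y = (-11 - (4)·-2.6667) / (6) = -0.0555
Iteration 3:
  x = (-8 - (2)·-0.0555) / (3) = -2.6297
  y = (-11 - (4)·-1.4445) / (6) = -0.8703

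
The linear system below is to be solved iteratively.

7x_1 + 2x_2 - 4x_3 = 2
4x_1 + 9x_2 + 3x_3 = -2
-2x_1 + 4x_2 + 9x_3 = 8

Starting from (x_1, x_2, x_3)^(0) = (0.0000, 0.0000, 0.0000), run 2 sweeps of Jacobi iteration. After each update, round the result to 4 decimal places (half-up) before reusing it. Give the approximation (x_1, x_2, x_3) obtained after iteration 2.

(0.8571, -0.6455, 1.0511)

Iteration 1:
  x_1 = (2 - (2)·0.0000 - (-4)·0.0000) / (7) = 0.2857
  x_2 = (-2 - (4)·0.0000 - (3)·0.0000) / (9) = -0.2222
  x_3 = (8 - (-2)·0.0000 - (4)·0.0000) / (9) = 0.8889
Iteration 2:
  x_1 = (2 - (2)·-0.2222 - (-4)·0.8889) / (7) = 0.8571
  x_2 = (-2 - (4)·0.2857 - (3)·0.8889) / (9) = -0.6455
  x_3 = (8 - (-2)·0.2857 - (4)·-0.2222) / (9) = 1.0511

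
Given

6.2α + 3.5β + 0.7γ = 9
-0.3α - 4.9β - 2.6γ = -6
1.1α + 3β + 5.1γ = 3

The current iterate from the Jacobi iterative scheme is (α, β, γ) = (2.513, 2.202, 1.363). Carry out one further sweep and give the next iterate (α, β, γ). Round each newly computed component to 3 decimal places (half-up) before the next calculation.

One sweep:
  α = (9 - (3.5)·2.202 - (0.7)·1.363) / (6.2) = 0.055
  β = (-6 - (-0.3)·2.513 - (-2.6)·1.363) / (-4.9) = 0.347
  γ = (3 - (1.1)·2.513 - (3)·2.202) / (5.1) = -1.249

(0.055, 0.347, -1.249)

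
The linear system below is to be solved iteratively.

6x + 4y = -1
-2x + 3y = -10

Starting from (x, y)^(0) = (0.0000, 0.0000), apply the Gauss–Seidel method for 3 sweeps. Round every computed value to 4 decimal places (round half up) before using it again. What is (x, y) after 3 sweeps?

Iteration 1:
  x = (-1 - (4)·0.0000) / (6) = -0.1667
  y = (-10 - (-2)·-0.1667) / (3) = -3.4445
Iteration 2:
  x = (-1 - (4)·-3.4445) / (6) = 2.1297
  y = (-10 - (-2)·2.1297) / (3) = -1.9135
Iteration 3:
  x = (-1 - (4)·-1.9135) / (6) = 1.1090
  y = (-10 - (-2)·1.1090) / (3) = -2.5940

(1.1090, -2.5940)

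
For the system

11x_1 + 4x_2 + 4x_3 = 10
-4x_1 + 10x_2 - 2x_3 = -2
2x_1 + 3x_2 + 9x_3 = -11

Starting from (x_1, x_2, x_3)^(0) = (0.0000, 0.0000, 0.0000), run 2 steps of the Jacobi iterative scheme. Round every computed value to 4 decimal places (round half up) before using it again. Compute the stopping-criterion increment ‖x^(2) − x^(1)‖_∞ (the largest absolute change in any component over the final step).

0.5172

Iteration 1:
  x_1 = (10 - (4)·0.0000 - (4)·0.0000) / (11) = 0.9091
  x_2 = (-2 - (-4)·0.0000 - (-2)·0.0000) / (10) = -0.2000
  x_3 = (-11 - (2)·0.0000 - (3)·0.0000) / (9) = -1.2222
Iteration 2:
  x_1 = (10 - (4)·-0.2000 - (4)·-1.2222) / (11) = 1.4263
  x_2 = (-2 - (-4)·0.9091 - (-2)·-1.2222) / (10) = -0.0808
  x_3 = (-11 - (2)·0.9091 - (3)·-0.2000) / (9) = -1.3576
Change: (0.5172, 0.1192, -0.1354) → max |·| = 0.5172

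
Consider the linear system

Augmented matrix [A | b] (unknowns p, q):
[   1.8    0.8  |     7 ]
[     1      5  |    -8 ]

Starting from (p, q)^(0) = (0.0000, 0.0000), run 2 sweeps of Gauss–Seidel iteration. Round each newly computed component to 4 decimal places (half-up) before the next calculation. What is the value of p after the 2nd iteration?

Iteration 1:
  p = (7 - (0.8)·0.0000) / (1.8) = 3.8889
  q = (-8 - (1)·3.8889) / (5) = -2.3778
Iteration 2:
  p = (7 - (0.8)·-2.3778) / (1.8) = 4.9457
  q = (-8 - (1)·4.9457) / (5) = -2.5891

4.9457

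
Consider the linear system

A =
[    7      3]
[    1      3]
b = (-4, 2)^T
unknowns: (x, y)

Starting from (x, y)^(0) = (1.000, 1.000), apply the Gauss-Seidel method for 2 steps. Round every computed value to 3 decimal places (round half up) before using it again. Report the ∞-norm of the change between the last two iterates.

Iteration 1:
  x = (-4 - (3)·1.000) / (7) = -1.000
  y = (2 - (1)·-1.000) / (3) = 1.000
Iteration 2:
  x = (-4 - (3)·1.000) / (7) = -1.000
  y = (2 - (1)·-1.000) / (3) = 1.000
Change: (0.000, 0.000) → max |·| = 0.000

0.000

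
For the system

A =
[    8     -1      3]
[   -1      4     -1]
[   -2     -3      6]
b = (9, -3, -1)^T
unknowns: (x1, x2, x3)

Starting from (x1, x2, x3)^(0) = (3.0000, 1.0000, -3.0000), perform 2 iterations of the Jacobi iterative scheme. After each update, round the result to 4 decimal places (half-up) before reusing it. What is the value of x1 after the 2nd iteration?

0.5313

Iteration 1:
  x1 = (9 - (-1)·1.0000 - (3)·-3.0000) / (8) = 2.3750
  x2 = (-3 - (-1)·3.0000 - (-1)·-3.0000) / (4) = -0.7500
  x3 = (-1 - (-2)·3.0000 - (-3)·1.0000) / (6) = 1.3333
Iteration 2:
  x1 = (9 - (-1)·-0.7500 - (3)·1.3333) / (8) = 0.5313
  x2 = (-3 - (-1)·2.3750 - (-1)·1.3333) / (4) = 0.1771
  x3 = (-1 - (-2)·2.3750 - (-3)·-0.7500) / (6) = 0.2500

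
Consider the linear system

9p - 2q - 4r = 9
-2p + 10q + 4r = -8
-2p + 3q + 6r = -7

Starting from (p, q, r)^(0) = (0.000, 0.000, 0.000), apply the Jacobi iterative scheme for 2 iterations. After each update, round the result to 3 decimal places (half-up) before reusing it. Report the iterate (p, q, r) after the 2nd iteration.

(0.304, -0.133, -0.433)

Iteration 1:
  p = (9 - (-2)·0.000 - (-4)·0.000) / (9) = 1.000
  q = (-8 - (-2)·0.000 - (4)·0.000) / (10) = -0.800
  r = (-7 - (-2)·0.000 - (3)·0.000) / (6) = -1.167
Iteration 2:
  p = (9 - (-2)·-0.800 - (-4)·-1.167) / (9) = 0.304
  q = (-8 - (-2)·1.000 - (4)·-1.167) / (10) = -0.133
  r = (-7 - (-2)·1.000 - (3)·-0.800) / (6) = -0.433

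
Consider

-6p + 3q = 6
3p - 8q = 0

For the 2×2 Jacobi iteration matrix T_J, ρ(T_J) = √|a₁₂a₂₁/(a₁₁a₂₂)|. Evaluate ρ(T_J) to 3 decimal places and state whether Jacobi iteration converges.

0.433

a₁₂a₂₁/(a₁₁a₂₂) = (3)·(3) / ((-6)·(-8)) = 0.187500
ρ = √|0.187500| = √0.187500 = 0.433
ρ < 1, so Jacobi converges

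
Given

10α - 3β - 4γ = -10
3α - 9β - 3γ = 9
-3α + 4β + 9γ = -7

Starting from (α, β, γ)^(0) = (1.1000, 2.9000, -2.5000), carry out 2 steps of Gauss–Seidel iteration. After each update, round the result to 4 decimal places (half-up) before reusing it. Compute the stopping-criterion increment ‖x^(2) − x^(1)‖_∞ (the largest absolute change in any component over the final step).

0.6618

Iteration 1:
  α = (-10 - (-3)·2.9000 - (-4)·-2.5000) / (10) = -1.1300
  β = (9 - (3)·-1.1300 - (-3)·-2.5000) / (-9) = -0.5433
  γ = (-7 - (-3)·-1.1300 - (4)·-0.5433) / (9) = -0.9130
Iteration 2:
  α = (-10 - (-3)·-0.5433 - (-4)·-0.9130) / (10) = -1.5282
  β = (9 - (3)·-1.5282 - (-3)·-0.9130) / (-9) = -1.2051
  γ = (-7 - (-3)·-1.5282 - (4)·-1.2051) / (9) = -0.7516
Change: (-0.3982, -0.6618, 0.1614) → max |·| = 0.6618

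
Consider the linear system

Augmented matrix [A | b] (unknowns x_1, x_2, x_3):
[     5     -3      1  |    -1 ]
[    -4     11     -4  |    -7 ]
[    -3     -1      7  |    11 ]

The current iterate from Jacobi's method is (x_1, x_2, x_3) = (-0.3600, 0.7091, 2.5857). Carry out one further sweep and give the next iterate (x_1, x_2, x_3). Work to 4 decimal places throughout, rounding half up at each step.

(-0.2917, 0.1730, 1.5184)

One sweep:
  x_1 = (-1 - (-3)·0.7091 - (1)·2.5857) / (5) = -0.2917
  x_2 = (-7 - (-4)·-0.3600 - (-4)·2.5857) / (11) = 0.1730
  x_3 = (11 - (-3)·-0.3600 - (-1)·0.7091) / (7) = 1.5184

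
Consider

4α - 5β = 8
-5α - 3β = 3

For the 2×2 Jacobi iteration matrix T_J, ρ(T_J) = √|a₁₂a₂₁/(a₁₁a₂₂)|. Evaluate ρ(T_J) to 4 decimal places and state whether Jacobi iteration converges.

1.4434

a₁₂a₂₁/(a₁₁a₂₂) = (-5)·(-5) / ((4)·(-3)) = -2.083333
ρ = √|-2.083333| = √2.083333 = 1.4434
ρ > 1, so Jacobi diverges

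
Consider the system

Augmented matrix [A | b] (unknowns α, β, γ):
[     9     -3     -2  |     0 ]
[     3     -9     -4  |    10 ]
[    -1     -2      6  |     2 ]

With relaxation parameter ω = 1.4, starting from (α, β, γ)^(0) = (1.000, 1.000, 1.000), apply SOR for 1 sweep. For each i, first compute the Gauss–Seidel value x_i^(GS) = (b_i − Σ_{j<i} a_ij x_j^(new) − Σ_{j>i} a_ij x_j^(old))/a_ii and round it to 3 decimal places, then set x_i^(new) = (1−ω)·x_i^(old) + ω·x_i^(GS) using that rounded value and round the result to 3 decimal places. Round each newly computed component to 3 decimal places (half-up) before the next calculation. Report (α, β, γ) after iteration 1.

Iteration 1:
  α: GS value = (0 - (-3)·1.000 - (-2)·1.000) / (9) = 0.556;  α ← (1−ω)·1.000 + ω·0.556 = 0.378
  β: GS value = (10 - (3)·0.378 - (-4)·1.000) / (-9) = -1.430;  β ← (1−ω)·1.000 + ω·-1.430 = -2.402
  γ: GS value = (2 - (-1)·0.378 - (-2)·-2.402) / (6) = -0.404;  γ ← (1−ω)·1.000 + ω·-0.404 = -0.966

(0.378, -2.402, -0.966)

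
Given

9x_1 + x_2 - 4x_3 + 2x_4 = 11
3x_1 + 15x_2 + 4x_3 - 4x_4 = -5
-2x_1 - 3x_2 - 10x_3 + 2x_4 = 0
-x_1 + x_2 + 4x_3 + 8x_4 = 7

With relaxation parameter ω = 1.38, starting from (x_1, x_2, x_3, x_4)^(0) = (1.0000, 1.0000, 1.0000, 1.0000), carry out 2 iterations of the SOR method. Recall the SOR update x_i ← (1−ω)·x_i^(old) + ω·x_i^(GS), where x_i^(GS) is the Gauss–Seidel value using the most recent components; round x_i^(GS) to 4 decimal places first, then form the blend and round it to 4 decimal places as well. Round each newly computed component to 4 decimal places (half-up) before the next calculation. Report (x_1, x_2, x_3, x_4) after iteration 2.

Iteration 1:
  x_1: GS value = (11 - (1)·1.0000 - (-4)·1.0000 - (2)·1.0000) / (9) = 1.3333;  x_1 ← (1−ω)·1.0000 + ω·1.3333 = 1.4600
  x_2: GS value = (-5 - (3)·1.4600 - (4)·1.0000 - (-4)·1.0000) / (15) = -0.6253;  x_2 ← (1−ω)·1.0000 + ω·-0.6253 = -1.2429
  x_3: GS value = (0 - (-2)·1.4600 - (-3)·-1.2429 - (2)·1.0000) / (-10) = 0.2809;  x_3 ← (1−ω)·1.0000 + ω·0.2809 = 0.0076
  x_4: GS value = (7 - (-1)·1.4600 - (1)·-1.2429 - (4)·0.0076) / (8) = 1.2091;  x_4 ← (1−ω)·1.0000 + ω·1.2091 = 1.2886
Iteration 2:
  x_1: GS value = (11 - (1)·-1.2429 - (-4)·0.0076 - (2)·1.2886) / (9) = 1.0773;  x_1 ← (1−ω)·1.4600 + ω·1.0773 = 0.9319
  x_2: GS value = (-5 - (3)·0.9319 - (4)·0.0076 - (-4)·1.2886) / (15) = -0.1781;  x_2 ← (1−ω)·-1.2429 + ω·-0.1781 = 0.2265
  x_3: GS value = (0 - (-2)·0.9319 - (-3)·0.2265 - (2)·1.2886) / (-10) = 0.0034;  x_3 ← (1−ω)·0.0076 + ω·0.0034 = 0.0018
  x_4: GS value = (7 - (-1)·0.9319 - (1)·0.2265 - (4)·0.0018) / (8) = 0.9623;  x_4 ← (1−ω)·1.2886 + ω·0.9623 = 0.8383

(0.9319, 0.2265, 0.0018, 0.8383)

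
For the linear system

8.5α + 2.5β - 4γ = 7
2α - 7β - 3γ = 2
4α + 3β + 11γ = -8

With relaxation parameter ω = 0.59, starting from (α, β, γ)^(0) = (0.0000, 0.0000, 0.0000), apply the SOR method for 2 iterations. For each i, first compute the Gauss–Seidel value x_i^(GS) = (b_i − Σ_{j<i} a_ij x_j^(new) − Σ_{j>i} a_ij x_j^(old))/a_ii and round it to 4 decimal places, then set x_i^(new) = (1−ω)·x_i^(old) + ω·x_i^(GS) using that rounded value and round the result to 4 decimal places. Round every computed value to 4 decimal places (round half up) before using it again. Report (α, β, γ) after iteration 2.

Iteration 1:
  α: GS value = (7 - (2.5)·0.0000 - (-4)·0.0000) / (8.5) = 0.8235;  α ← (1−ω)·0.0000 + ω·0.8235 = 0.4859
  β: GS value = (2 - (2)·0.4859 - (-3)·0.0000) / (-7) = -0.1469;  β ← (1−ω)·0.0000 + ω·-0.1469 = -0.0867
  γ: GS value = (-8 - (4)·0.4859 - (3)·-0.0867) / (11) = -0.8803;  γ ← (1−ω)·0.0000 + ω·-0.8803 = -0.5194
Iteration 2:
  α: GS value = (7 - (2.5)·-0.0867 - (-4)·-0.5194) / (8.5) = 0.6046;  α ← (1−ω)·0.4859 + ω·0.6046 = 0.5559
  β: GS value = (2 - (2)·0.5559 - (-3)·-0.5194) / (-7) = 0.0957;  β ← (1−ω)·-0.0867 + ω·0.0957 = 0.0209
  γ: GS value = (-8 - (4)·0.5559 - (3)·0.0209) / (11) = -0.9351;  γ ← (1−ω)·-0.5194 + ω·-0.9351 = -0.7647

(0.5559, 0.0209, -0.7647)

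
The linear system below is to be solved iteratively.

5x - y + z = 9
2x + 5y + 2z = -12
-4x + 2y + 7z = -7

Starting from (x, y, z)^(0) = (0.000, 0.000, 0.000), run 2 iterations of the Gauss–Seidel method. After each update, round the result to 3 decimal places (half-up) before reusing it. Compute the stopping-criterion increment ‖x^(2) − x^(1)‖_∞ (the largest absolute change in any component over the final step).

Iteration 1:
  x = (9 - (-1)·0.000 - (1)·0.000) / (5) = 1.800
  y = (-12 - (2)·1.800 - (2)·0.000) / (5) = -3.120
  z = (-7 - (-4)·1.800 - (2)·-3.120) / (7) = 0.920
Iteration 2:
  x = (9 - (-1)·-3.120 - (1)·0.920) / (5) = 0.992
  y = (-12 - (2)·0.992 - (2)·0.920) / (5) = -3.165
  z = (-7 - (-4)·0.992 - (2)·-3.165) / (7) = 0.471
Change: (-0.808, -0.045, -0.449) → max |·| = 0.808

0.808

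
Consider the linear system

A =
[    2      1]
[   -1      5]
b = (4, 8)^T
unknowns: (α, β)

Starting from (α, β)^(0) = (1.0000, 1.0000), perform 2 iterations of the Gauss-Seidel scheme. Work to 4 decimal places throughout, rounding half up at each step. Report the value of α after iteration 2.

Iteration 1:
  α = (4 - (1)·1.0000) / (2) = 1.5000
  β = (8 - (-1)·1.5000) / (5) = 1.9000
Iteration 2:
  α = (4 - (1)·1.9000) / (2) = 1.0500
  β = (8 - (-1)·1.0500) / (5) = 1.8100

1.0500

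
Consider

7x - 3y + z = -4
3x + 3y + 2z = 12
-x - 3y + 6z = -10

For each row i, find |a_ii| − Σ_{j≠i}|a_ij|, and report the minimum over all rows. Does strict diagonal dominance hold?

row 1: |7| − (3+1) = 3
row 2: |3| − (3+2) = -2
row 3: |6| − (1+3) = 2
minimum over rows = -2 → not strictly diagonally dominant

-2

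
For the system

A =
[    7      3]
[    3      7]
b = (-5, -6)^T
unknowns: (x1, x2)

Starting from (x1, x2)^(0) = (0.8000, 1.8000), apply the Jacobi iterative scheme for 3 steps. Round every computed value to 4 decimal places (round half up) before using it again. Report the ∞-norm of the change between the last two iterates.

0.5510

Iteration 1:
  x1 = (-5 - (3)·1.8000) / (7) = -1.4857
  x2 = (-6 - (3)·0.8000) / (7) = -1.2000
Iteration 2:
  x1 = (-5 - (3)·-1.2000) / (7) = -0.2000
  x2 = (-6 - (3)·-1.4857) / (7) = -0.2204
Iteration 3:
  x1 = (-5 - (3)·-0.2204) / (7) = -0.6198
  x2 = (-6 - (3)·-0.2000) / (7) = -0.7714
Change: (-0.4198, -0.5510) → max |·| = 0.5510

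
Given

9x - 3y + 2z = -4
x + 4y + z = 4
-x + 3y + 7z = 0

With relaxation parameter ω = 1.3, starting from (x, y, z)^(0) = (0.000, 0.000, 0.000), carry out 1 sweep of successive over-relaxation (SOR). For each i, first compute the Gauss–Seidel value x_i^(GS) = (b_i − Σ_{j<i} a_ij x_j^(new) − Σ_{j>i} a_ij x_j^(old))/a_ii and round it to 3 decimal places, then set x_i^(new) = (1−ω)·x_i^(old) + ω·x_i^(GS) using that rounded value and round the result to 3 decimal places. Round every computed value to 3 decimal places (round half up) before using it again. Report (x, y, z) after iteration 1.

Iteration 1:
  x: GS value = (-4 - (-3)·0.000 - (2)·0.000) / (9) = -0.444;  x ← (1−ω)·0.000 + ω·-0.444 = -0.577
  y: GS value = (4 - (1)·-0.577 - (1)·0.000) / (4) = 1.144;  y ← (1−ω)·0.000 + ω·1.144 = 1.487
  z: GS value = (0 - (-1)·-0.577 - (3)·1.487) / (7) = -0.720;  z ← (1−ω)·0.000 + ω·-0.720 = -0.936

(-0.577, 1.487, -0.936)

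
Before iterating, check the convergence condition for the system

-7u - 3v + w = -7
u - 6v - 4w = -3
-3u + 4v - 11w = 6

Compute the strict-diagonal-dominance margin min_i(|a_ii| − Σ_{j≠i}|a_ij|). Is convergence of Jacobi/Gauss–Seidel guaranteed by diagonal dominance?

1

row 1: |-7| − (3+1) = 3
row 2: |-6| − (1+4) = 1
row 3: |-11| − (3+4) = 4
minimum over rows = 1 → strictly diagonally dominant (convergence guaranteed)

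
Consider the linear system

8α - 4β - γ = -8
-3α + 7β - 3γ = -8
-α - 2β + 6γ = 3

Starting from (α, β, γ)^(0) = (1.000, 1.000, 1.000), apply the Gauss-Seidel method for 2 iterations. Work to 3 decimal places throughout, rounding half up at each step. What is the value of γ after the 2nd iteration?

-0.299

Iteration 1:
  α = (-8 - (-4)·1.000 - (-1)·1.000) / (8) = -0.375
  β = (-8 - (-3)·-0.375 - (-3)·1.000) / (7) = -0.875
  γ = (3 - (-1)·-0.375 - (-2)·-0.875) / (6) = 0.146
Iteration 2:
  α = (-8 - (-4)·-0.875 - (-1)·0.146) / (8) = -1.419
  β = (-8 - (-3)·-1.419 - (-3)·0.146) / (7) = -1.688
  γ = (3 - (-1)·-1.419 - (-2)·-1.688) / (6) = -0.299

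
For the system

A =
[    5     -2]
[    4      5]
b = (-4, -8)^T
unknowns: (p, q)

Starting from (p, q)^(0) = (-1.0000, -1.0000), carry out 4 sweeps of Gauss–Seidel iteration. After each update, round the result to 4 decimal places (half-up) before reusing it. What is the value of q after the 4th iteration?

Iteration 1:
  p = (-4 - (-2)·-1.0000) / (5) = -1.2000
  q = (-8 - (4)·-1.2000) / (5) = -0.6400
Iteration 2:
  p = (-4 - (-2)·-0.6400) / (5) = -1.0560
  q = (-8 - (4)·-1.0560) / (5) = -0.7552
Iteration 3:
  p = (-4 - (-2)·-0.7552) / (5) = -1.1021
  q = (-8 - (4)·-1.1021) / (5) = -0.7183
Iteration 4:
  p = (-4 - (-2)·-0.7183) / (5) = -1.0873
  q = (-8 - (4)·-1.0873) / (5) = -0.7302

-0.7302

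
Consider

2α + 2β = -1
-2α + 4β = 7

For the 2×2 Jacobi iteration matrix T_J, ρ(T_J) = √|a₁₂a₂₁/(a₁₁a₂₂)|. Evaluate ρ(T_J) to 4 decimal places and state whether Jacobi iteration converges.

0.7071

a₁₂a₂₁/(a₁₁a₂₂) = (2)·(-2) / ((2)·(4)) = -0.500000
ρ = √|-0.500000| = √0.500000 = 0.7071
ρ < 1, so Jacobi converges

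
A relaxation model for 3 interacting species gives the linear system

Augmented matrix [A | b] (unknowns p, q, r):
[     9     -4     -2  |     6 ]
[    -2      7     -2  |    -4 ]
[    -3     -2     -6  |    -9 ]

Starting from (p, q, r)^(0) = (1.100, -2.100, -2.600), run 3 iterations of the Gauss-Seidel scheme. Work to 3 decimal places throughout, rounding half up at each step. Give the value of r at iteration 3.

Iteration 1:
  p = (6 - (-4)·-2.100 - (-2)·-2.600) / (9) = -0.844
  q = (-4 - (-2)·-0.844 - (-2)·-2.600) / (7) = -1.555
  r = (-9 - (-3)·-0.844 - (-2)·-1.555) / (-6) = 2.440
Iteration 2:
  p = (6 - (-4)·-1.555 - (-2)·2.440) / (9) = 0.518
  q = (-4 - (-2)·0.518 - (-2)·2.440) / (7) = 0.274
  r = (-9 - (-3)·0.518 - (-2)·0.274) / (-6) = 1.150
Iteration 3:
  p = (6 - (-4)·0.274 - (-2)·1.150) / (9) = 1.044
  q = (-4 - (-2)·1.044 - (-2)·1.150) / (7) = 0.055
  r = (-9 - (-3)·1.044 - (-2)·0.055) / (-6) = 0.960

0.960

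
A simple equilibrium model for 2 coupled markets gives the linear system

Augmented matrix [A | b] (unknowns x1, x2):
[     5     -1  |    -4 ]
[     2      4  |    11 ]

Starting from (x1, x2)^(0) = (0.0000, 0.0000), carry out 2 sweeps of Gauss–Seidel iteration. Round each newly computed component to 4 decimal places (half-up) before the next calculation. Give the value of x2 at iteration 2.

Iteration 1:
  x1 = (-4 - (-1)·0.0000) / (5) = -0.8000
  x2 = (11 - (2)·-0.8000) / (4) = 3.1500
Iteration 2:
  x1 = (-4 - (-1)·3.1500) / (5) = -0.1700
  x2 = (11 - (2)·-0.1700) / (4) = 2.8350

2.8350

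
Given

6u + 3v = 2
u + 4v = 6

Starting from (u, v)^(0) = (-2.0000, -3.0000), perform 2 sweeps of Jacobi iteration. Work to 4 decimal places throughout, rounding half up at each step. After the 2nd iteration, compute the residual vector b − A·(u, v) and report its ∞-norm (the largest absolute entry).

Iteration 1:
  u = (2 - (3)·-3.0000) / (6) = 1.8333
  v = (6 - (1)·-2.0000) / (4) = 2.0000
Iteration 2:
  u = (2 - (3)·2.0000) / (6) = -0.6667
  v = (6 - (1)·1.8333) / (4) = 1.0417
Residual b − A·x = (2.8751, 2.4999); ∞-norm = 2.8751

2.8751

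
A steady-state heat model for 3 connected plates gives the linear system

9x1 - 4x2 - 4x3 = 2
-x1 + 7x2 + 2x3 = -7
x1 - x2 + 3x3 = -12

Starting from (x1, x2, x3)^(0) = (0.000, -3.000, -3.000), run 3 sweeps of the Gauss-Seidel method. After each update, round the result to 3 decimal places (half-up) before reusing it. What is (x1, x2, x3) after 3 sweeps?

(-1.487, -0.187, -3.567)

Iteration 1:
  x1 = (2 - (-4)·-3.000 - (-4)·-3.000) / (9) = -2.444
  x2 = (-7 - (-1)·-2.444 - (2)·-3.000) / (7) = -0.492
  x3 = (-12 - (1)·-2.444 - (-1)·-0.492) / (3) = -3.349
Iteration 2:
  x1 = (2 - (-4)·-0.492 - (-4)·-3.349) / (9) = -1.485
  x2 = (-7 - (-1)·-1.485 - (2)·-3.349) / (7) = -0.255
  x3 = (-12 - (1)·-1.485 - (-1)·-0.255) / (3) = -3.590
Iteration 3:
  x1 = (2 - (-4)·-0.255 - (-4)·-3.590) / (9) = -1.487
  x2 = (-7 - (-1)·-1.487 - (2)·-3.590) / (7) = -0.187
  x3 = (-12 - (1)·-1.487 - (-1)·-0.187) / (3) = -3.567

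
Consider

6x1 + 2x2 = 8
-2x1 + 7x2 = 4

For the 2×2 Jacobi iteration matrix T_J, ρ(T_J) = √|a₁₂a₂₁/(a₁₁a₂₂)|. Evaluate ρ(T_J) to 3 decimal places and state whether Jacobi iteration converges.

0.309

a₁₂a₂₁/(a₁₁a₂₂) = (2)·(-2) / ((6)·(7)) = -0.095238
ρ = √|-0.095238| = √0.095238 = 0.309
ρ < 1, so Jacobi converges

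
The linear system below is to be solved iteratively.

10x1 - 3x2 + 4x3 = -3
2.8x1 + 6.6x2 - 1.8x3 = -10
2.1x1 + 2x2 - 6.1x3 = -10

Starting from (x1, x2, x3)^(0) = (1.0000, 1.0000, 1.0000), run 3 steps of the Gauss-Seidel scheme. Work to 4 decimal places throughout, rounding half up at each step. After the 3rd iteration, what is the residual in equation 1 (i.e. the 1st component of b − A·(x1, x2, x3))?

-0.3724

Iteration 1:
  x1 = (-3 - (-3)·1.0000 - (4)·1.0000) / (10) = -0.4000
  x2 = (-10 - (2.8)·-0.4000 - (-1.8)·1.0000) / (6.6) = -1.0727
  x3 = (-10 - (2.1)·-0.4000 - (2)·-1.0727) / (-6.1) = 1.1499
Iteration 2:
  x1 = (-3 - (-3)·-1.0727 - (4)·1.1499) / (10) = -1.0818
  x2 = (-10 - (2.8)·-1.0818 - (-1.8)·1.1499) / (6.6) = -0.7426
  x3 = (-10 - (2.1)·-1.0818 - (2)·-0.7426) / (-6.1) = 1.0234
Iteration 3:
  x1 = (-3 - (-3)·-0.7426 - (4)·1.0234) / (10) = -0.9321
  x2 = (-10 - (2.8)·-0.9321 - (-1.8)·1.0234) / (6.6) = -0.8406
  x3 = (-10 - (2.1)·-0.9321 - (2)·-0.8406) / (-6.1) = 1.0429
Residual b − A·x = (-0.3724, 0.0351, 0.0003)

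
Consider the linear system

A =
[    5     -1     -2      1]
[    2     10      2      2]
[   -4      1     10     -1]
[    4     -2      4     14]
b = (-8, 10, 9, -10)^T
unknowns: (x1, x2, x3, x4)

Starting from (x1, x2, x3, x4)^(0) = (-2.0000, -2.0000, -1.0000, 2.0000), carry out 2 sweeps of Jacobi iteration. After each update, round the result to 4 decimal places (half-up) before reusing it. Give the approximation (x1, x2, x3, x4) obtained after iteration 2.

(-1.1314, 1.4886, -0.3543, 0.1143)

Iteration 1:
  x1 = (-8 - (-1)·-2.0000 - (-2)·-1.0000 - (1)·2.0000) / (5) = -2.8000
  x2 = (10 - (2)·-2.0000 - (2)·-1.0000 - (2)·2.0000) / (10) = 1.2000
  x3 = (9 - (-4)·-2.0000 - (1)·-2.0000 - (-1)·2.0000) / (10) = 0.5000
  x4 = (-10 - (4)·-2.0000 - (-2)·-2.0000 - (4)·-1.0000) / (14) = -0.1429
Iteration 2:
  x1 = (-8 - (-1)·1.2000 - (-2)·0.5000 - (1)·-0.1429) / (5) = -1.1314
  x2 = (10 - (2)·-2.8000 - (2)·0.5000 - (2)·-0.1429) / (10) = 1.4886
  x3 = (9 - (-4)·-2.8000 - (1)·1.2000 - (-1)·-0.1429) / (10) = -0.3543
  x4 = (-10 - (4)·-2.8000 - (-2)·1.2000 - (4)·0.5000) / (14) = 0.1143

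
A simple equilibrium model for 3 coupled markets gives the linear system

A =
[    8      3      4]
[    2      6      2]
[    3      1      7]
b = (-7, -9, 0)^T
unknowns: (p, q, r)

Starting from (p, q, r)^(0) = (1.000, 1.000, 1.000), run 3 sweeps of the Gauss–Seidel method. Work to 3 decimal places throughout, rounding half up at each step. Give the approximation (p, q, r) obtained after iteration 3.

Iteration 1:
  p = (-7 - (3)·1.000 - (4)·1.000) / (8) = -1.750
  q = (-9 - (2)·-1.750 - (2)·1.000) / (6) = -1.250
  r = (0 - (3)·-1.750 - (1)·-1.250) / (7) = 0.929
Iteration 2:
  p = (-7 - (3)·-1.250 - (4)·0.929) / (8) = -0.871
  q = (-9 - (2)·-0.871 - (2)·0.929) / (6) = -1.519
  r = (0 - (3)·-0.871 - (1)·-1.519) / (7) = 0.590
Iteration 3:
  p = (-7 - (3)·-1.519 - (4)·0.590) / (8) = -0.600
  q = (-9 - (2)·-0.600 - (2)·0.590) / (6) = -1.497
  r = (0 - (3)·-0.600 - (1)·-1.497) / (7) = 0.471

(-0.600, -1.497, 0.471)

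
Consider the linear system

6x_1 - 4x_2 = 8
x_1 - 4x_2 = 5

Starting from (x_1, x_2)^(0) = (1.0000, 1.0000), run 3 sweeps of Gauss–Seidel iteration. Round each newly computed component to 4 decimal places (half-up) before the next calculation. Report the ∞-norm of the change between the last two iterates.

Iteration 1:
  x_1 = (8 - (-4)·1.0000) / (6) = 2.0000
  x_2 = (5 - (1)·2.0000) / (-4) = -0.7500
Iteration 2:
  x_1 = (8 - (-4)·-0.7500) / (6) = 0.8333
  x_2 = (5 - (1)·0.8333) / (-4) = -1.0417
Iteration 3:
  x_1 = (8 - (-4)·-1.0417) / (6) = 0.6389
  x_2 = (5 - (1)·0.6389) / (-4) = -1.0903
Change: (-0.1944, -0.0486) → max |·| = 0.1944

0.1944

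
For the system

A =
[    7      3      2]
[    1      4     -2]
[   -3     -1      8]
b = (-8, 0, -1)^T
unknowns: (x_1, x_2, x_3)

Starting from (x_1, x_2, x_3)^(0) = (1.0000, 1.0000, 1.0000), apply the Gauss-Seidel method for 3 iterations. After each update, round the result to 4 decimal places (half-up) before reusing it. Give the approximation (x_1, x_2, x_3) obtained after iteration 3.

Iteration 1:
  x_1 = (-8 - (3)·1.0000 - (2)·1.0000) / (7) = -1.8571
  x_2 = (0 - (1)·-1.8571 - (-2)·1.0000) / (4) = 0.9643
  x_3 = (-1 - (-3)·-1.8571 - (-1)·0.9643) / (8) = -0.7009
Iteration 2:
  x_1 = (-8 - (3)·0.9643 - (2)·-0.7009) / (7) = -1.3559
  x_2 = (0 - (1)·-1.3559 - (-2)·-0.7009) / (4) = -0.0115
  x_3 = (-1 - (-3)·-1.3559 - (-1)·-0.0115) / (8) = -0.6349
Iteration 3:
  x_1 = (-8 - (3)·-0.0115 - (2)·-0.6349) / (7) = -0.9565
  x_2 = (0 - (1)·-0.9565 - (-2)·-0.6349) / (4) = -0.0783
  x_3 = (-1 - (-3)·-0.9565 - (-1)·-0.0783) / (8) = -0.4935

(-0.9565, -0.0783, -0.4935)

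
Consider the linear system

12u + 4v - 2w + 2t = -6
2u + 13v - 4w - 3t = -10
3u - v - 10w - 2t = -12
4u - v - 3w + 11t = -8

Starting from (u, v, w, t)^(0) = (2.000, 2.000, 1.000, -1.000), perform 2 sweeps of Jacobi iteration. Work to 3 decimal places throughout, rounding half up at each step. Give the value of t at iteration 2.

-0.024

Iteration 1:
  u = (-6 - (4)·2.000 - (-2)·1.000 - (2)·-1.000) / (12) = -0.833
  v = (-10 - (2)·2.000 - (-4)·1.000 - (-3)·-1.000) / (13) = -1.000
  w = (-12 - (3)·2.000 - (-1)·2.000 - (-2)·-1.000) / (-10) = 1.800
  t = (-8 - (4)·2.000 - (-1)·2.000 - (-3)·1.000) / (11) = -1.000
Iteration 2:
  u = (-6 - (4)·-1.000 - (-2)·1.800 - (2)·-1.000) / (12) = 0.300
  v = (-10 - (2)·-0.833 - (-4)·1.800 - (-3)·-1.000) / (13) = -0.318
  w = (-12 - (3)·-0.833 - (-1)·-1.000 - (-2)·-1.000) / (-10) = 1.250
  t = (-8 - (4)·-0.833 - (-1)·-1.000 - (-3)·1.800) / (11) = -0.024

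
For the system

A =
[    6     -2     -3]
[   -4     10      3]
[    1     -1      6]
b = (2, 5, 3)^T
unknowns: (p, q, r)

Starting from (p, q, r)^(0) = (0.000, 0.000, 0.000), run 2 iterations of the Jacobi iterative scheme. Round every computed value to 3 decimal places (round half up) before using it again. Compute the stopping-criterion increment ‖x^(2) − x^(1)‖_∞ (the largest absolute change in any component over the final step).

Iteration 1:
  p = (2 - (-2)·0.000 - (-3)·0.000) / (6) = 0.333
  q = (5 - (-4)·0.000 - (3)·0.000) / (10) = 0.500
  r = (3 - (1)·0.000 - (-1)·0.000) / (6) = 0.500
Iteration 2:
  p = (2 - (-2)·0.500 - (-3)·0.500) / (6) = 0.750
  q = (5 - (-4)·0.333 - (3)·0.500) / (10) = 0.483
  r = (3 - (1)·0.333 - (-1)·0.500) / (6) = 0.528
Change: (0.417, -0.017, 0.028) → max |·| = 0.417

0.417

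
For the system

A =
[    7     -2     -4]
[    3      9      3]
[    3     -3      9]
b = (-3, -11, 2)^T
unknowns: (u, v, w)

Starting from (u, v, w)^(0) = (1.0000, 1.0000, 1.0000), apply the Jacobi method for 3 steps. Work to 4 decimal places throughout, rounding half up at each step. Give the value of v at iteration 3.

Iteration 1:
  u = (-3 - (-2)·1.0000 - (-4)·1.0000) / (7) = 0.4286
  v = (-11 - (3)·1.0000 - (3)·1.0000) / (9) = -1.8889
  w = (2 - (3)·1.0000 - (-3)·1.0000) / (9) = 0.2222
Iteration 2:
  u = (-3 - (-2)·-1.8889 - (-4)·0.2222) / (7) = -0.8413
  v = (-11 - (3)·0.4286 - (3)·0.2222) / (9) = -1.4392
  w = (2 - (3)·0.4286 - (-3)·-1.8889) / (9) = -0.5503
Iteration 3:
  u = (-3 - (-2)·-1.4392 - (-4)·-0.5503) / (7) = -1.1542
  v = (-11 - (3)·-0.8413 - (3)·-0.5503) / (9) = -0.7584
  w = (2 - (3)·-0.8413 - (-3)·-1.4392) / (9) = 0.0229

-0.7584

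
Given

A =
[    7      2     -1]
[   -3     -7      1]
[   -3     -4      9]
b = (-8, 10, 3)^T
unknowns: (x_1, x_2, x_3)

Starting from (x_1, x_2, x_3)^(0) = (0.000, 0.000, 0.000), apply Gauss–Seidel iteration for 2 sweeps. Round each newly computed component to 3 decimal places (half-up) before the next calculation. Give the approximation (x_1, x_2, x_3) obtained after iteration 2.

(-0.941, -1.092, -0.466)

Iteration 1:
  x_1 = (-8 - (2)·0.000 - (-1)·0.000) / (7) = -1.143
  x_2 = (10 - (-3)·-1.143 - (1)·0.000) / (-7) = -0.939
  x_3 = (3 - (-3)·-1.143 - (-4)·-0.939) / (9) = -0.465
Iteration 2:
  x_1 = (-8 - (2)·-0.939 - (-1)·-0.465) / (7) = -0.941
  x_2 = (10 - (-3)·-0.941 - (1)·-0.465) / (-7) = -1.092
  x_3 = (3 - (-3)·-0.941 - (-4)·-1.092) / (9) = -0.466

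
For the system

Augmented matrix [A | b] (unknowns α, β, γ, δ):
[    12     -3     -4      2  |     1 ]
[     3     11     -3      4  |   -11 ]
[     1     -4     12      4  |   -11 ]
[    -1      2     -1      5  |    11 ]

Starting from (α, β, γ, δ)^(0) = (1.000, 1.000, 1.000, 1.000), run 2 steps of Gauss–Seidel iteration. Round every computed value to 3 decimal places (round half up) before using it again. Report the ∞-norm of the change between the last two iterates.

1.699

Iteration 1:
  α = (1 - (-3)·1.000 - (-4)·1.000 - (2)·1.000) / (12) = 0.500
  β = (-11 - (3)·0.500 - (-3)·1.000 - (4)·1.000) / (11) = -1.227
  γ = (-11 - (1)·0.500 - (-4)·-1.227 - (4)·1.000) / (12) = -1.701
  δ = (11 - (-1)·0.500 - (2)·-1.227 - (-1)·-1.701) / (5) = 2.451
Iteration 2:
  α = (1 - (-3)·-1.227 - (-4)·-1.701 - (2)·2.451) / (12) = -1.199
  β = (-11 - (3)·-1.199 - (-3)·-1.701 - (4)·2.451) / (11) = -2.028
  γ = (-11 - (1)·-1.199 - (-4)·-2.028 - (4)·2.451) / (12) = -2.310
  δ = (11 - (-1)·-1.199 - (2)·-2.028 - (-1)·-2.310) / (5) = 2.309
Change: (-1.699, -0.801, -0.609, -0.142) → max |·| = 1.699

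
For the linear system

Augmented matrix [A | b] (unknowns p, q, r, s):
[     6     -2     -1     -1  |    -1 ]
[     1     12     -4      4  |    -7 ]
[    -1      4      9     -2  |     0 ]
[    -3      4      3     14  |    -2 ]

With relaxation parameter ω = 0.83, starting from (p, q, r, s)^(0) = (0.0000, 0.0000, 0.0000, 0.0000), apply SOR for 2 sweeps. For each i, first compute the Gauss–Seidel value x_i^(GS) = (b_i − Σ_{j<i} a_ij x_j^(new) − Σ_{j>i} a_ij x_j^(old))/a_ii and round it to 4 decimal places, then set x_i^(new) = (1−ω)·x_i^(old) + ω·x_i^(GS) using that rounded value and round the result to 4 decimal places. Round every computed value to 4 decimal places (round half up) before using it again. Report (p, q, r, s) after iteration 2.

Iteration 1:
  p: GS value = (-1 - (-2)·0.0000 - (-1)·0.0000 - (-1)·0.0000) / (6) = -0.1667;  p ← (1−ω)·0.0000 + ω·-0.1667 = -0.1384
  q: GS value = (-7 - (1)·-0.1384 - (-4)·0.0000 - (4)·0.0000) / (12) = -0.5718;  q ← (1−ω)·0.0000 + ω·-0.5718 = -0.4746
  r: GS value = (0 - (-1)·-0.1384 - (4)·-0.4746 - (-2)·0.0000) / (9) = 0.1956;  r ← (1−ω)·0.0000 + ω·0.1956 = 0.1623
  s: GS value = (-2 - (-3)·-0.1384 - (4)·-0.4746 - (3)·0.1623) / (14) = -0.0717;  s ← (1−ω)·0.0000 + ω·-0.0717 = -0.0595
Iteration 2:
  p: GS value = (-1 - (-2)·-0.4746 - (-1)·0.1623 - (-1)·-0.0595) / (6) = -0.3077;  p ← (1−ω)·-0.1384 + ω·-0.3077 = -0.2789
  q: GS value = (-7 - (1)·-0.2789 - (-4)·0.1623 - (4)·-0.0595) / (12) = -0.4862;  q ← (1−ω)·-0.4746 + ω·-0.4862 = -0.4842
  r: GS value = (0 - (-1)·-0.2789 - (4)·-0.4842 - (-2)·-0.0595) / (9) = 0.1710;  r ← (1−ω)·0.1623 + ω·0.1710 = 0.1695
  s: GS value = (-2 - (-3)·-0.2789 - (4)·-0.4842 - (3)·0.1695) / (14) = -0.1006;  s ← (1−ω)·-0.0595 + ω·-0.1006 = -0.0936

(-0.2789, -0.4842, 0.1695, -0.0936)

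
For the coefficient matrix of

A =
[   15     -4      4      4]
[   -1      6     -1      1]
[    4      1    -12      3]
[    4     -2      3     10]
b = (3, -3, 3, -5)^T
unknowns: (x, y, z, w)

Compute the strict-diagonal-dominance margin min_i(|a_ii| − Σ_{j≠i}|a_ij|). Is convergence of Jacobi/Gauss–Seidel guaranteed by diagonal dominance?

row 1: |15| − (4+4+4) = 3
row 2: |6| − (1+1+1) = 3
row 3: |-12| − (4+1+3) = 4
row 4: |10| − (4+2+3) = 1
minimum over rows = 1 → strictly diagonally dominant (convergence guaranteed)

1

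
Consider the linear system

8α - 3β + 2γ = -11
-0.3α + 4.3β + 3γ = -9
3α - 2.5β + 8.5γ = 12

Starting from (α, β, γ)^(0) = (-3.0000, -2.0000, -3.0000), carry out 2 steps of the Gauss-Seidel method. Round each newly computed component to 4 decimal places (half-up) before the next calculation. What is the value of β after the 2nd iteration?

-3.5279

Iteration 1:
  α = (-11 - (-3)·-2.0000 - (2)·-3.0000) / (8) = -1.3750
  β = (-9 - (-0.3)·-1.3750 - (3)·-3.0000) / (4.3) = -0.0959
  γ = (12 - (3)·-1.3750 - (-2.5)·-0.0959) / (8.5) = 1.8689
Iteration 2:
  α = (-11 - (-3)·-0.0959 - (2)·1.8689) / (8) = -1.8782
  β = (-9 - (-0.3)·-1.8782 - (3)·1.8689) / (4.3) = -3.5279
  γ = (12 - (3)·-1.8782 - (-2.5)·-3.5279) / (8.5) = 1.0370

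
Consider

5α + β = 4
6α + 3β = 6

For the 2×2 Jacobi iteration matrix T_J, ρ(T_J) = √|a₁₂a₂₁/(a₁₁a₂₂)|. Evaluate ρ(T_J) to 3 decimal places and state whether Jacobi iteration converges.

0.632

a₁₂a₂₁/(a₁₁a₂₂) = (1)·(6) / ((5)·(3)) = 0.400000
ρ = √|0.400000| = √0.400000 = 0.632
ρ < 1, so Jacobi converges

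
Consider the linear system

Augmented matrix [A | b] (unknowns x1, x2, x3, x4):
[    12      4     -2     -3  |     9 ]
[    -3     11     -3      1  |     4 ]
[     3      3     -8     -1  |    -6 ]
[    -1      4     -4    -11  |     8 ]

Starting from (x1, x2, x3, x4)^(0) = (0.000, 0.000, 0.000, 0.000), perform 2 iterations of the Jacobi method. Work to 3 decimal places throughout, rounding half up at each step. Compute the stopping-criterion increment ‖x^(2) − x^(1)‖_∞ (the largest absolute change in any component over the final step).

Iteration 1:
  x1 = (9 - (4)·0.000 - (-2)·0.000 - (-3)·0.000) / (12) = 0.750
  x2 = (4 - (-3)·0.000 - (-3)·0.000 - (1)·0.000) / (11) = 0.364
  x3 = (-6 - (3)·0.000 - (3)·0.000 - (-1)·0.000) / (-8) = 0.750
  x4 = (8 - (-1)·0.000 - (4)·0.000 - (-4)·0.000) / (-11) = -0.727
Iteration 2:
  x1 = (9 - (4)·0.364 - (-2)·0.750 - (-3)·-0.727) / (12) = 0.572
  x2 = (4 - (-3)·0.750 - (-3)·0.750 - (1)·-0.727) / (11) = 0.839
  x3 = (-6 - (3)·0.750 - (3)·0.364 - (-1)·-0.727) / (-8) = 1.259
  x4 = (8 - (-1)·0.750 - (4)·0.364 - (-4)·0.750) / (-11) = -0.936
Change: (-0.178, 0.475, 0.509, -0.209) → max |·| = 0.509

0.509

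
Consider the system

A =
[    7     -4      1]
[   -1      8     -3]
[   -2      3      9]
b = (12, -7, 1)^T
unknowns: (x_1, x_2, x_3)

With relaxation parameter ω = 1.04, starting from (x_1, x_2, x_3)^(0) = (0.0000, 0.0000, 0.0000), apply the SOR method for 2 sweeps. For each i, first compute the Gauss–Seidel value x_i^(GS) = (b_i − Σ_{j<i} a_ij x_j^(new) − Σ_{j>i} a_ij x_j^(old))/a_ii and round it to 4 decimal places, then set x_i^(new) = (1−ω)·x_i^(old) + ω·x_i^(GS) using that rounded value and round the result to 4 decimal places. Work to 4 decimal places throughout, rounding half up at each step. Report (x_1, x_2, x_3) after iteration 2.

Iteration 1:
  x_1: GS value = (12 - (-4)·0.0000 - (1)·0.0000) / (7) = 1.7143;  x_1 ← (1−ω)·0.0000 + ω·1.7143 = 1.7829
  x_2: GS value = (-7 - (-1)·1.7829 - (-3)·0.0000) / (8) = -0.6521;  x_2 ← (1−ω)·0.0000 + ω·-0.6521 = -0.6782
  x_3: GS value = (1 - (-2)·1.7829 - (3)·-0.6782) / (9) = 0.7334;  x_3 ← (1−ω)·0.0000 + ω·0.7334 = 0.7627
Iteration 2:
  x_1: GS value = (12 - (-4)·-0.6782 - (1)·0.7627) / (7) = 1.2178;  x_1 ← (1−ω)·1.7829 + ω·1.2178 = 1.1952
  x_2: GS value = (-7 - (-1)·1.1952 - (-3)·0.7627) / (8) = -0.4396;  x_2 ← (1−ω)·-0.6782 + ω·-0.4396 = -0.4301
  x_3: GS value = (1 - (-2)·1.1952 - (3)·-0.4301) / (9) = 0.5201;  x_3 ← (1−ω)·0.7627 + ω·0.5201 = 0.5104

(1.1952, -0.4301, 0.5104)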